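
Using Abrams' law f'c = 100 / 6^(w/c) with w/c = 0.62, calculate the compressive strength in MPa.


f'c = 100 / 6^0.62
= 100 / 3.037
= 32.93 MPa

32.93


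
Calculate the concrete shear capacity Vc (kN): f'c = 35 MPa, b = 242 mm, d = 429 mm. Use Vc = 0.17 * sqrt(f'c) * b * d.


Vc = 0.17 * sqrt(35) * 242 * 429 / 1000
= 104.41 kN

104.41


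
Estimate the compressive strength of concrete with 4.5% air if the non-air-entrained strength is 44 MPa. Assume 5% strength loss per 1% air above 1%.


Strength loss = (4.5 - 1) * 5 = 17.5%
f'c = 44 * (1 - 17.5/100)
= 36.3 MPa

36.3


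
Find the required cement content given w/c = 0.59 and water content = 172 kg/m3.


Cement = water / (w/c)
= 172 / 0.59
= 291.5 kg/m3

291.5


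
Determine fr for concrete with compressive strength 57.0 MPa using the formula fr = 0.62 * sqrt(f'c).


fr = 0.62 * sqrt(57.0)
= 4.681 MPa

4.681


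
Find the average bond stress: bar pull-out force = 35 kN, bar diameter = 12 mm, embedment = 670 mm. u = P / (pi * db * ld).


u = P / (pi * db * ld)
= 35 * 1000 / (pi * 12 * 670)
= 1.386 MPa

1.386


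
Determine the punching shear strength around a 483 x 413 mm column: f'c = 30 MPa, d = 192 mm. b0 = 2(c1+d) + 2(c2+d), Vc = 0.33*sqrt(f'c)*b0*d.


b0 = 2*(483 + 192) + 2*(413 + 192) = 2560 mm
Vc = 0.33 * sqrt(30) * 2560 * 192 / 1000
= 888.41 kN

888.41


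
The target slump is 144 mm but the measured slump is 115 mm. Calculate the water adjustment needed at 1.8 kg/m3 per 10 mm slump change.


Difference = 144 - 115 = 29 mm
Water adjustment = 29 * 1.8 / 10 = 5.2 kg/m3

5.2


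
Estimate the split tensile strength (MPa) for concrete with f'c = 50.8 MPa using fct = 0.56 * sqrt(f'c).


fct = 0.56 * sqrt(50.8)
= 0.56 * 7.127
= 3.991 MPa

3.991


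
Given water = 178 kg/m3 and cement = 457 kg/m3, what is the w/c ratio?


w/c = water / cement
w/c = 178 / 457 = 0.389

0.389


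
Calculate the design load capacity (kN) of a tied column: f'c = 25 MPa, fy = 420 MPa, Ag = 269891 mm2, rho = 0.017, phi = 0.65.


Ast = rho * Ag = 0.017 * 269891 = 4588.147 mm2
phi*Pn = 0.65 * 0.80 * (0.85 * 25 * (269891 - 4588.147) + 420 * 4588.147) / 1000
= 3933.65 kN

3933.65


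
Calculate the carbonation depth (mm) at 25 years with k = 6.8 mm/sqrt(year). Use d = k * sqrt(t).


depth = k * sqrt(t)
= 6.8 * sqrt(25)
= 34.0 mm

34.0


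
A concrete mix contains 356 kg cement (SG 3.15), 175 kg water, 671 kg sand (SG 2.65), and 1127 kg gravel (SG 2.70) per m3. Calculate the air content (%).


Vol cement = 356 / (3.15 * 1000) = 0.113016 m3
Vol water = 175 / 1000 = 0.175 m3
Vol sand = 671 / (2.65 * 1000) = 0.253208 m3
Vol gravel = 1127 / (2.70 * 1000) = 0.417407 m3
Total solid + water volume = 0.958631 m3
Air = (1 - 0.958631) * 100 = 4.14%

4.14


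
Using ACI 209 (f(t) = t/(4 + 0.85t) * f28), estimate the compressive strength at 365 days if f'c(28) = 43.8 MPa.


f(365) = 365 / (4 + 0.85 * 365) * 43.8
= 365 / 314.25 * 43.8
= 50.87 MPa

50.87


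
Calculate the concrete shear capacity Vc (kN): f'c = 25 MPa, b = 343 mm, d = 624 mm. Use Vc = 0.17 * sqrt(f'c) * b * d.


Vc = 0.17 * sqrt(25) * 343 * 624 / 1000
= 181.93 kN

181.93


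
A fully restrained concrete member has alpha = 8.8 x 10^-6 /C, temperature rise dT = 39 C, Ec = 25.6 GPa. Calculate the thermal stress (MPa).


sigma = alpha * dT * Ec
= 8.8e-6 * 39 * 25.6 * 1000
= 8.786 MPa

8.786


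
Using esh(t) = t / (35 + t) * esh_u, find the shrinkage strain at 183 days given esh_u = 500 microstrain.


esh(183) = 183 / (35 + 183) * 500
= 183 / 218 * 500
= 419.7 microstrain

419.7


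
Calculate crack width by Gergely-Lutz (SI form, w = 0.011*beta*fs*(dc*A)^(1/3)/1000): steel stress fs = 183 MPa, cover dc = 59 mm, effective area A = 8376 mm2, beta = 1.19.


w = 0.011 * beta * fs * (dc * A)^(1/3) / 1000
= 0.011 * 1.19 * 183 * (59 * 8376)^(1/3) / 1000
= 0.189 mm

0.189


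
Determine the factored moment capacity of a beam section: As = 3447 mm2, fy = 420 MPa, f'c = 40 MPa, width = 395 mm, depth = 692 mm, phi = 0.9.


a = As * fy / (0.85 * f'c * b)
= 3447 * 420 / (0.85 * 40 * 395)
= 107.799 mm
Mn = As * fy * (d - a/2) / 10^6
= 923.8036 kN-m
phi*Mn = 0.9 * 923.8036 = 831.42 kN-m

831.42


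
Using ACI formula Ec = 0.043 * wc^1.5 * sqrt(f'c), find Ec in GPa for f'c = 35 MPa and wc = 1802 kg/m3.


Ec = 0.043 * 1802^1.5 * sqrt(35) / 1000
= 19.46 GPa

19.46


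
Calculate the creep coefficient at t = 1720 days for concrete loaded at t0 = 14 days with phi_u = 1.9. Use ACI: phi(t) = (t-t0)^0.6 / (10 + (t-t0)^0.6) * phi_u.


dt = 1720 - 14 = 1706
phi = 1706^0.6 / (10 + 1706^0.6) * 1.9
= 1.704

1.704


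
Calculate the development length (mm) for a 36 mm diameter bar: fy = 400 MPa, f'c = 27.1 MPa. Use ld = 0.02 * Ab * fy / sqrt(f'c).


Ab = pi * 36^2 / 4 = 1017.876 mm2
ld = 0.02 * 1017.876 * 400 / sqrt(27.1)
= 1564.2 mm

1564.2


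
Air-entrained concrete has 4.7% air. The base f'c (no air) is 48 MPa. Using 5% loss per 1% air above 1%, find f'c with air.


Strength loss = (4.7 - 1) * 5 = 18.5%
f'c = 48 * (1 - 18.5/100)
= 39.12 MPa

39.12


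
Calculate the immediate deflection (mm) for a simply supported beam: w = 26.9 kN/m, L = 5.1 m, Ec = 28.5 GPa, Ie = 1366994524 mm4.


Convert: L = 5.1 m = 5100 mm, Ec = 28.5 GPa = 28500 MPa
delta = 5 * 26.9 * 5100^4 / (384 * 28500 * 1366994524)
= 6.08 mm

6.08


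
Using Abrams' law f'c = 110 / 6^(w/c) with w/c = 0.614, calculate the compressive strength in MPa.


f'c = 110 / 6^0.614
= 110 / 3.005
= 36.61 MPa

36.61


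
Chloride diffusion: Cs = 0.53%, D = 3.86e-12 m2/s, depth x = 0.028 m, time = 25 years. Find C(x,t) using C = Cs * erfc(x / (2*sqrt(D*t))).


t_seconds = 25 * 365.25 * 24 * 3600 = 788940000.0 s
arg = 0.028 / (2 * sqrt(3.86e-12 * 788940000.0))
= 0.2537
erfc(0.2537) = 0.7198
C = 0.53 * 0.7198 = 0.3815%

0.3815


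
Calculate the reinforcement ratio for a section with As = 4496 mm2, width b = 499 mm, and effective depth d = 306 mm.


rho = As / (b * d)
= 4496 / (499 * 306)
= 0.0294

0.0294


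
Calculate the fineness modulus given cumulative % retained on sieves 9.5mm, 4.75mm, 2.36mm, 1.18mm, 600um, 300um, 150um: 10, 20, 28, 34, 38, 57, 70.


FM = sum(cumulative % retained) / 100
= 257 / 100
= 2.57

2.57


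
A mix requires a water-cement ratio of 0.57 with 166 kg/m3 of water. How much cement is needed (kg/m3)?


Cement = water / (w/c)
= 166 / 0.57
= 291.2 kg/m3

291.2


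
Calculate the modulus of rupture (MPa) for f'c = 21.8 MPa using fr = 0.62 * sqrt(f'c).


fr = 0.62 * sqrt(21.8)
= 2.895 MPa

2.895


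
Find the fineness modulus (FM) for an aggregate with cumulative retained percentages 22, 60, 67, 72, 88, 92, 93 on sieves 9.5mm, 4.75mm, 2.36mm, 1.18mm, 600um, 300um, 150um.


FM = sum(cumulative % retained) / 100
= 494 / 100
= 4.94

4.94


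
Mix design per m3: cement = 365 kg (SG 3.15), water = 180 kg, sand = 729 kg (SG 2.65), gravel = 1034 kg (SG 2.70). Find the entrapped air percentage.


Vol cement = 365 / (3.15 * 1000) = 0.115873 m3
Vol water = 180 / 1000 = 0.18 m3
Vol sand = 729 / (2.65 * 1000) = 0.275094 m3
Vol gravel = 1034 / (2.70 * 1000) = 0.382963 m3
Total solid + water volume = 0.95393 m3
Air = (1 - 0.95393) * 100 = 4.61%

4.61


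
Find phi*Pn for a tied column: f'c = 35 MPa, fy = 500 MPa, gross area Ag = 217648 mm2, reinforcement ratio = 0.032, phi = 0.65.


Ast = rho * Ag = 0.032 * 217648 = 6964.736 mm2
phi*Pn = 0.65 * 0.80 * (0.85 * 35 * (217648 - 6964.736) + 500 * 6964.736) / 1000
= 5070.1 kN

5070.1


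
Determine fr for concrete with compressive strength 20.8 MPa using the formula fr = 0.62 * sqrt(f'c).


fr = 0.62 * sqrt(20.8)
= 2.828 MPa

2.828


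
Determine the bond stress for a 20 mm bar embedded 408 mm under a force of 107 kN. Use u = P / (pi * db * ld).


u = P / (pi * db * ld)
= 107 * 1000 / (pi * 20 * 408)
= 4.174 MPa

4.174


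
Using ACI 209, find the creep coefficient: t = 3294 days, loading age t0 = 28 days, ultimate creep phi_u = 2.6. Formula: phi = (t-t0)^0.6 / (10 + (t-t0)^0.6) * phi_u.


dt = 3294 - 28 = 3266
phi = 3266^0.6 / (10 + 3266^0.6) * 2.6
= 2.412

2.412


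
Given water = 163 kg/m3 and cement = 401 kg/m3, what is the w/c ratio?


w/c = water / cement
w/c = 163 / 401 = 0.406

0.406


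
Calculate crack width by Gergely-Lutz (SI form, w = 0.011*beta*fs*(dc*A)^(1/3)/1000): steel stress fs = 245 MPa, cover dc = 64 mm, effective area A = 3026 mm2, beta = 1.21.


w = 0.011 * beta * fs * (dc * A)^(1/3) / 1000
= 0.011 * 1.21 * 245 * (64 * 3026)^(1/3) / 1000
= 0.189 mm

0.189


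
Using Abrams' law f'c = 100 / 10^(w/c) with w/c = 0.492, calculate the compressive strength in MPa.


f'c = 100 / 10^0.492
= 100 / 3.105
= 32.21 MPa

32.21


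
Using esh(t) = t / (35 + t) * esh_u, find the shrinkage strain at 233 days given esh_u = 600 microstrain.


esh(233) = 233 / (35 + 233) * 600
= 233 / 268 * 600
= 521.6 microstrain

521.6


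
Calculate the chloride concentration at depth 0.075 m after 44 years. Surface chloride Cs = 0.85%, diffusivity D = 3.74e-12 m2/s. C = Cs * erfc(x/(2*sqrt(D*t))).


t_seconds = 44 * 365.25 * 24 * 3600 = 1388534400.0 s
arg = 0.075 / (2 * sqrt(3.74e-12 * 1388534400.0))
= 0.5204
erfc(0.5204) = 0.4618
C = 0.85 * 0.4618 = 0.3925%

0.3925


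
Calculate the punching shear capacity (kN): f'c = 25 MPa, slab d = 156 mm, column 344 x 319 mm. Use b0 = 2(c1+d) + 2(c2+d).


b0 = 2*(344 + 156) + 2*(319 + 156) = 1950 mm
Vc = 0.33 * sqrt(25) * 1950 * 156 / 1000
= 501.93 kN

501.93


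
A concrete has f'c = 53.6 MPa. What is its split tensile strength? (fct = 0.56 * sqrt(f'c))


fct = 0.56 * sqrt(53.6)
= 0.56 * 7.321
= 4.1 MPa

4.1


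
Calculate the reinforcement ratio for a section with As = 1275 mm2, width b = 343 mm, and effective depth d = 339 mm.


rho = As / (b * d)
= 1275 / (343 * 339)
= 0.011

0.011


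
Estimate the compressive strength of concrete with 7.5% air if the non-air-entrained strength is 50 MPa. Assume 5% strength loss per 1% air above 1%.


Strength loss = (7.5 - 1) * 5 = 32.5%
f'c = 50 * (1 - 32.5/100)
= 33.75 MPa

33.75


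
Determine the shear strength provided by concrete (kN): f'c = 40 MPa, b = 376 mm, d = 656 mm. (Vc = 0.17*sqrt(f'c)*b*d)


Vc = 0.17 * sqrt(40) * 376 * 656 / 1000
= 265.2 kN

265.2


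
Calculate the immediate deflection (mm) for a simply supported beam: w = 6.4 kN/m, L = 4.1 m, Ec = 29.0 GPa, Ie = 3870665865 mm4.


Convert: L = 4.1 m = 4100 mm, Ec = 29.0 GPa = 29000 MPa
delta = 5 * 6.4 * 4100^4 / (384 * 29000 * 3870665865)
= 0.21 mm

0.21


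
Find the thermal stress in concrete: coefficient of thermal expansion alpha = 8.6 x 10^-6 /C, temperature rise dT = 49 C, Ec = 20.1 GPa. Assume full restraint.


sigma = alpha * dT * Ec
= 8.6e-6 * 49 * 20.1 * 1000
= 8.47 MPa

8.47


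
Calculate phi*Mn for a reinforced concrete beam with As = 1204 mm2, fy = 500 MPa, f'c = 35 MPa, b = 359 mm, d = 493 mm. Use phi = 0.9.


a = As * fy / (0.85 * f'c * b)
= 1204 * 500 / (0.85 * 35 * 359)
= 56.3657 mm
Mn = As * fy * (d - a/2) / 10^6
= 279.8199 kN-m
phi*Mn = 0.9 * 279.8199 = 251.84 kN-m

251.84


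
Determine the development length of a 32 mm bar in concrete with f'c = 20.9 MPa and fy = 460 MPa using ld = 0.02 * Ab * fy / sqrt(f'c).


Ab = pi * 32^2 / 4 = 804.248 mm2
ld = 0.02 * 804.248 * 460 / sqrt(20.9)
= 1618.5 mm

1618.5


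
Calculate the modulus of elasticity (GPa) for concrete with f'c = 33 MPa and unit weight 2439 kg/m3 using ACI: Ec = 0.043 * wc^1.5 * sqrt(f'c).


Ec = 0.043 * 2439^1.5 * sqrt(33) / 1000
= 29.75 GPa

29.75


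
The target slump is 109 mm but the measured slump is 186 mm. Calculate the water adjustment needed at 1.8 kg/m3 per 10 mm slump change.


Difference = 109 - 186 = -77 mm
Water adjustment = -77 * 1.8 / 10 = -13.9 kg/m3

-13.9


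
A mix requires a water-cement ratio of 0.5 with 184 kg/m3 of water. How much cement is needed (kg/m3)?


Cement = water / (w/c)
= 184 / 0.5
= 368.0 kg/m3

368.0


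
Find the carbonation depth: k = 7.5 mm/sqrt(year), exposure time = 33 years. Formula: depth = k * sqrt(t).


depth = k * sqrt(t)
= 7.5 * sqrt(33)
= 43.08 mm

43.08


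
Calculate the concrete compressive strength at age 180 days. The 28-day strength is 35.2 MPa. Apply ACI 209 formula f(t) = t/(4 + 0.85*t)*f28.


f(180) = 180 / (4 + 0.85 * 180) * 35.2
= 180 / 157.0 * 35.2
= 40.36 MPa

40.36


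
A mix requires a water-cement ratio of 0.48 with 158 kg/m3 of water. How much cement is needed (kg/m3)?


Cement = water / (w/c)
= 158 / 0.48
= 329.2 kg/m3

329.2


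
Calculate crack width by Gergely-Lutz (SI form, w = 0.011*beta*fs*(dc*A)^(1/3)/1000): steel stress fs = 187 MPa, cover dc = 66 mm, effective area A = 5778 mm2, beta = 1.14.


w = 0.011 * beta * fs * (dc * A)^(1/3) / 1000
= 0.011 * 1.14 * 187 * (66 * 5778)^(1/3) / 1000
= 0.17 mm

0.17


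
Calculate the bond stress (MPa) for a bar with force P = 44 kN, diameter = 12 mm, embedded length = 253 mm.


u = P / (pi * db * ld)
= 44 * 1000 / (pi * 12 * 253)
= 4.613 MPa

4.613


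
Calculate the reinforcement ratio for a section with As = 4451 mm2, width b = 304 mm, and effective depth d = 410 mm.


rho = As / (b * d)
= 4451 / (304 * 410)
= 0.0357

0.0357


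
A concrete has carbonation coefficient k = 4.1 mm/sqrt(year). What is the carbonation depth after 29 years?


depth = k * sqrt(t)
= 4.1 * sqrt(29)
= 22.08 mm

22.08


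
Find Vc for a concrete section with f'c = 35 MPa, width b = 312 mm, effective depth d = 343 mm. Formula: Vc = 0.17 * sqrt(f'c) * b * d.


Vc = 0.17 * sqrt(35) * 312 * 343 / 1000
= 107.63 kN

107.63


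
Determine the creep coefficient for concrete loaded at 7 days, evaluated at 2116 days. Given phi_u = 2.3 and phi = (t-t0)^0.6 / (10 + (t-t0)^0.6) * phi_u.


dt = 2116 - 7 = 2109
phi = 2109^0.6 / (10 + 2109^0.6) * 2.3
= 2.088

2.088


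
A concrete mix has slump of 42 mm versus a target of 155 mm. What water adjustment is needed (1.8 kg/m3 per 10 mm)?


Difference = 155 - 42 = 113 mm
Water adjustment = 113 * 1.8 / 10 = 20.3 kg/m3

20.3


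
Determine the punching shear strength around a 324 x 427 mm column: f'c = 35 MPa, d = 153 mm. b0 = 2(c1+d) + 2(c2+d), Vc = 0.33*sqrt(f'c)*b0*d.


b0 = 2*(324 + 153) + 2*(427 + 153) = 2114 mm
Vc = 0.33 * sqrt(35) * 2114 * 153 / 1000
= 631.46 kN

631.46


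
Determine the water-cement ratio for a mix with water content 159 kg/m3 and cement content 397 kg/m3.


w/c = water / cement
w/c = 159 / 397 = 0.401

0.401


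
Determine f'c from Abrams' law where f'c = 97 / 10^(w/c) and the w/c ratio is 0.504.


f'c = 97 / 10^0.504
= 97 / 3.192
= 30.39 MPa

30.39


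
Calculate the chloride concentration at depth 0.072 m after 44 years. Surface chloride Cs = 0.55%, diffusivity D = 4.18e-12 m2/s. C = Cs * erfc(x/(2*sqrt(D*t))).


t_seconds = 44 * 365.25 * 24 * 3600 = 1388534400.0 s
arg = 0.072 / (2 * sqrt(4.18e-12 * 1388534400.0))
= 0.4725
erfc(0.4725) = 0.504
C = 0.55 * 0.504 = 0.2772%

0.2772


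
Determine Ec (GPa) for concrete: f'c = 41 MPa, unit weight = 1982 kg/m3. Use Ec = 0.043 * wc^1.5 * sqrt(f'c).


Ec = 0.043 * 1982^1.5 * sqrt(41) / 1000
= 24.29 GPa

24.29


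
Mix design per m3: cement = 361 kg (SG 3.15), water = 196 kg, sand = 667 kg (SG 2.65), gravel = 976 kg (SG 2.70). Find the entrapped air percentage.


Vol cement = 361 / (3.15 * 1000) = 0.114603 m3
Vol water = 196 / 1000 = 0.196 m3
Vol sand = 667 / (2.65 * 1000) = 0.251698 m3
Vol gravel = 976 / (2.70 * 1000) = 0.361481 m3
Total solid + water volume = 0.923783 m3
Air = (1 - 0.923783) * 100 = 7.62%

7.62


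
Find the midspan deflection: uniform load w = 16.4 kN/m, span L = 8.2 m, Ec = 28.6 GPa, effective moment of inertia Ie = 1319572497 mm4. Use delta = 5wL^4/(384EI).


Convert: L = 8.2 m = 8200 mm, Ec = 28.6 GPa = 28600 MPa
delta = 5 * 16.4 * 8200^4 / (384 * 28600 * 1319572497)
= 25.58 mm

25.58


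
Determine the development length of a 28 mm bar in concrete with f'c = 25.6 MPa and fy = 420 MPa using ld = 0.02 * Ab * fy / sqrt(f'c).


Ab = pi * 28^2 / 4 = 615.752 mm2
ld = 0.02 * 615.752 * 420 / sqrt(25.6)
= 1022.3 mm

1022.3


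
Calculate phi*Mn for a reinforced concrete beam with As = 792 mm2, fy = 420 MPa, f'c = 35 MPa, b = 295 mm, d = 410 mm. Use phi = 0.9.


a = As * fy / (0.85 * f'c * b)
= 792 * 420 / (0.85 * 35 * 295)
= 37.9023 mm
Mn = As * fy * (d - a/2) / 10^6
= 130.0785 kN-m
phi*Mn = 0.9 * 130.0785 = 117.07 kN-m

117.07


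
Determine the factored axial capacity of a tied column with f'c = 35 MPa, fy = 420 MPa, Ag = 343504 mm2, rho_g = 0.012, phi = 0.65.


Ast = rho * Ag = 0.012 * 343504 = 4122.048 mm2
phi*Pn = 0.65 * 0.80 * (0.85 * 35 * (343504 - 4122.048) + 420 * 4122.048) / 1000
= 6150.49 kN

6150.49


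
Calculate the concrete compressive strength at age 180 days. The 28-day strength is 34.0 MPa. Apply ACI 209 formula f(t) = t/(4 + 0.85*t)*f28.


f(180) = 180 / (4 + 0.85 * 180) * 34.0
= 180 / 157.0 * 34.0
= 38.98 MPa

38.98


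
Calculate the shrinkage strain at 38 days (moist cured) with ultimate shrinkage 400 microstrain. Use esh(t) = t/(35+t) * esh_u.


esh(38) = 38 / (35 + 38) * 400
= 38 / 73 * 400
= 208.2 microstrain

208.2


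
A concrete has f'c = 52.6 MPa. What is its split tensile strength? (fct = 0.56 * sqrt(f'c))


fct = 0.56 * sqrt(52.6)
= 0.56 * 7.253
= 4.061 MPa

4.061


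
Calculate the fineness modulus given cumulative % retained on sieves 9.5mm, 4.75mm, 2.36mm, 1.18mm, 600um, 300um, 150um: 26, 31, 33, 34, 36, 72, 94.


FM = sum(cumulative % retained) / 100
= 326 / 100
= 3.26

3.26


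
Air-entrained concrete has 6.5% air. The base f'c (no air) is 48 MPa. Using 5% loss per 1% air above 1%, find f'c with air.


Strength loss = (6.5 - 1) * 5 = 27.5%
f'c = 48 * (1 - 27.5/100)
= 34.8 MPa

34.8


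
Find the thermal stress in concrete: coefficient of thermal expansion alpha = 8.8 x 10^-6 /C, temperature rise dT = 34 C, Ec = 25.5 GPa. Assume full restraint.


sigma = alpha * dT * Ec
= 8.8e-6 * 34 * 25.5 * 1000
= 7.63 MPa

7.63


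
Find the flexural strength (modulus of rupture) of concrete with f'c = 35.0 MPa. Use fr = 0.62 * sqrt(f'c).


fr = 0.62 * sqrt(35.0)
= 3.668 MPa

3.668


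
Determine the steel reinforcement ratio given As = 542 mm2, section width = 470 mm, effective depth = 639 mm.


rho = As / (b * d)
= 542 / (470 * 639)
= 0.0018

0.0018


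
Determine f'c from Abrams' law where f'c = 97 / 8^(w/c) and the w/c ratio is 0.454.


f'c = 97 / 8^0.454
= 97 / 2.57
= 37.74 MPa

37.74


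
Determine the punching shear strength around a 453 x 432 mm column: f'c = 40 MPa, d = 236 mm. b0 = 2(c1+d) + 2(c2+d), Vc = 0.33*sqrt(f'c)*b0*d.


b0 = 2*(453 + 236) + 2*(432 + 236) = 2714 mm
Vc = 0.33 * sqrt(40) * 2714 * 236 / 1000
= 1336.8 kN

1336.8


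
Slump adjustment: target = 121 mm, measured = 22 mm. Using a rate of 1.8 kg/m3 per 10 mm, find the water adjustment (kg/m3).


Difference = 121 - 22 = 99 mm
Water adjustment = 99 * 1.8 / 10 = 17.8 kg/m3

17.8


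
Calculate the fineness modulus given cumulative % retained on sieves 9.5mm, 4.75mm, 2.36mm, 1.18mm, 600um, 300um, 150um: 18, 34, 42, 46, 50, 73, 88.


FM = sum(cumulative % retained) / 100
= 351 / 100
= 3.51

3.51


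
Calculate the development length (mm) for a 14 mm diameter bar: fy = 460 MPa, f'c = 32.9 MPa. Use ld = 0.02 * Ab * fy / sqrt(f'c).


Ab = pi * 14^2 / 4 = 153.938 mm2
ld = 0.02 * 153.938 * 460 / sqrt(32.9)
= 246.9 mm

246.9


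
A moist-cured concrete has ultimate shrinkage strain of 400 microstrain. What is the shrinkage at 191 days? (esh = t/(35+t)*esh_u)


esh(191) = 191 / (35 + 191) * 400
= 191 / 226 * 400
= 338.1 microstrain

338.1


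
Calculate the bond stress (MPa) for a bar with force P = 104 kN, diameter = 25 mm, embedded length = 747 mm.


u = P / (pi * db * ld)
= 104 * 1000 / (pi * 25 * 747)
= 1.773 MPa

1.773


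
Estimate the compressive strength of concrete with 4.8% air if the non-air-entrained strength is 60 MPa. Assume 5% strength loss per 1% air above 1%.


Strength loss = (4.8 - 1) * 5 = 19.0%
f'c = 60 * (1 - 19.0/100)
= 48.6 MPa

48.6


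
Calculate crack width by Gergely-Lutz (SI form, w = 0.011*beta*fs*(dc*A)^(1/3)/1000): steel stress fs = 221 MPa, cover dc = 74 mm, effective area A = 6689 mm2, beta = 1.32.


w = 0.011 * beta * fs * (dc * A)^(1/3) / 1000
= 0.011 * 1.32 * 221 * (74 * 6689)^(1/3) / 1000
= 0.254 mm

0.254


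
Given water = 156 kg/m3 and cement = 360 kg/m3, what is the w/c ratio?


w/c = water / cement
w/c = 156 / 360 = 0.433

0.433


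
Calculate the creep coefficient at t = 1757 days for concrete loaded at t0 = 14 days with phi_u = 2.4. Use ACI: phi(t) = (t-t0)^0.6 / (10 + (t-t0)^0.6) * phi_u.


dt = 1757 - 14 = 1743
phi = 1743^0.6 / (10 + 1743^0.6) * 2.4
= 2.155

2.155


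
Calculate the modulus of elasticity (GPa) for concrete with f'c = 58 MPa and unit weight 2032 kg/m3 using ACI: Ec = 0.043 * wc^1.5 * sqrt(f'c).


Ec = 0.043 * 2032^1.5 * sqrt(58) / 1000
= 30.0 GPa

30.0


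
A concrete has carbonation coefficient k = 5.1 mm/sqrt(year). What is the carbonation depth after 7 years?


depth = k * sqrt(t)
= 5.1 * sqrt(7)
= 13.49 mm

13.49


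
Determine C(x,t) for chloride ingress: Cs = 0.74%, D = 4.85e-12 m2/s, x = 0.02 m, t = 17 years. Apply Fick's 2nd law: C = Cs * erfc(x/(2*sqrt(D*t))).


t_seconds = 17 * 365.25 * 24 * 3600 = 536479200.0 s
arg = 0.02 / (2 * sqrt(4.85e-12 * 536479200.0))
= 0.196
erfc(0.196) = 0.7816
C = 0.74 * 0.7816 = 0.5784%

0.5784


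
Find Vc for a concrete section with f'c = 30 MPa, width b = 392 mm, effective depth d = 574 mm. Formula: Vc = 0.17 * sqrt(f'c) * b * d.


Vc = 0.17 * sqrt(30) * 392 * 574 / 1000
= 209.51 kN

209.51


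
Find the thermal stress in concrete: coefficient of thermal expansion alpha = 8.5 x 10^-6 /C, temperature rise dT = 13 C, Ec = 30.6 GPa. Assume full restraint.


sigma = alpha * dT * Ec
= 8.5e-6 * 13 * 30.6 * 1000
= 3.381 MPa

3.381


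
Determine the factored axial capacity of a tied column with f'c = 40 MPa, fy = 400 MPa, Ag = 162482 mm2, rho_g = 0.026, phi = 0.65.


Ast = rho * Ag = 0.026 * 162482 = 4224.532 mm2
phi*Pn = 0.65 * 0.80 * (0.85 * 40 * (162482 - 4224.532) + 400 * 4224.532) / 1000
= 3676.69 kN

3676.69


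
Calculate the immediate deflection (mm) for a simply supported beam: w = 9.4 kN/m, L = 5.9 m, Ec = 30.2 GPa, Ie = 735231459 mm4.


Convert: L = 5.9 m = 5900 mm, Ec = 30.2 GPa = 30200 MPa
delta = 5 * 9.4 * 5900^4 / (384 * 30200 * 735231459)
= 6.68 mm

6.68


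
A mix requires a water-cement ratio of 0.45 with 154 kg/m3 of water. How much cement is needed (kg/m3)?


Cement = water / (w/c)
= 154 / 0.45
= 342.2 kg/m3

342.2


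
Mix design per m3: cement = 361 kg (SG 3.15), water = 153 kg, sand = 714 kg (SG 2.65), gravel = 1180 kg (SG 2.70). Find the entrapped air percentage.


Vol cement = 361 / (3.15 * 1000) = 0.114603 m3
Vol water = 153 / 1000 = 0.153 m3
Vol sand = 714 / (2.65 * 1000) = 0.269434 m3
Vol gravel = 1180 / (2.70 * 1000) = 0.437037 m3
Total solid + water volume = 0.974074 m3
Air = (1 - 0.974074) * 100 = 2.59%

2.59


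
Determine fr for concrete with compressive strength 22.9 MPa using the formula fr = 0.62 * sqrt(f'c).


fr = 0.62 * sqrt(22.9)
= 2.967 MPa

2.967


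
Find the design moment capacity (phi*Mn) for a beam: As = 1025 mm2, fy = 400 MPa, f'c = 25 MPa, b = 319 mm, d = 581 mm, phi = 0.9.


a = As * fy / (0.85 * f'c * b)
= 1025 * 400 / (0.85 * 25 * 319)
= 60.4831 mm
Mn = As * fy * (d - a/2) / 10^6
= 225.811 kN-m
phi*Mn = 0.9 * 225.811 = 203.23 kN-m

203.23


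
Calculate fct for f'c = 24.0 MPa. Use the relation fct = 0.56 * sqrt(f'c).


fct = 0.56 * sqrt(24.0)
= 0.56 * 4.899
= 2.743 MPa

2.743


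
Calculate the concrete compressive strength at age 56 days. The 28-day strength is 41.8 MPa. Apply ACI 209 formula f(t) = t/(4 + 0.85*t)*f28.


f(56) = 56 / (4 + 0.85 * 56) * 41.8
= 56 / 51.6 * 41.8
= 45.36 MPa

45.36


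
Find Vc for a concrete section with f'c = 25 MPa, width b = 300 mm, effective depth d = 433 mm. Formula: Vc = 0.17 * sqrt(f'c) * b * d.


Vc = 0.17 * sqrt(25) * 300 * 433 / 1000
= 110.42 kN

110.42


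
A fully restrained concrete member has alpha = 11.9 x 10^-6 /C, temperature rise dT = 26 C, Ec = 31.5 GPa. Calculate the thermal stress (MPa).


sigma = alpha * dT * Ec
= 11.9e-6 * 26 * 31.5 * 1000
= 9.746 MPa

9.746


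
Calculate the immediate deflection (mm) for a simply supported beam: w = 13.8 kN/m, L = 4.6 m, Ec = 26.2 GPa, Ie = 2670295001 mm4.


Convert: L = 4.6 m = 4600 mm, Ec = 26.2 GPa = 26200 MPa
delta = 5 * 13.8 * 4600^4 / (384 * 26200 * 2670295001)
= 1.15 mm

1.15


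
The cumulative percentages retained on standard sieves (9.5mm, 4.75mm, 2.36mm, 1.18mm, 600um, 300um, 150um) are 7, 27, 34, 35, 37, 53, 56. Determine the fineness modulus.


FM = sum(cumulative % retained) / 100
= 249 / 100
= 2.49

2.49


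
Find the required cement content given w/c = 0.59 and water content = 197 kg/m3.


Cement = water / (w/c)
= 197 / 0.59
= 333.9 kg/m3

333.9


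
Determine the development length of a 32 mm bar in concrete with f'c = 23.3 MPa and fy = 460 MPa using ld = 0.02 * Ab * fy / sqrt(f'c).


Ab = pi * 32^2 / 4 = 804.248 mm2
ld = 0.02 * 804.248 * 460 / sqrt(23.3)
= 1532.9 mm

1532.9


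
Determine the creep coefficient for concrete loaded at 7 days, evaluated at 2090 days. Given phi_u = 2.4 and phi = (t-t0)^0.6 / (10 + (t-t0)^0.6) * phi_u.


dt = 2090 - 7 = 2083
phi = 2083^0.6 / (10 + 2083^0.6) * 2.4
= 2.178

2.178


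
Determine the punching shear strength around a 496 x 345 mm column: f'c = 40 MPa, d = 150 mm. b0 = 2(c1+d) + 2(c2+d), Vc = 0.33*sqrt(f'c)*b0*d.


b0 = 2*(496 + 150) + 2*(345 + 150) = 2282 mm
Vc = 0.33 * sqrt(40) * 2282 * 150 / 1000
= 714.42 kN

714.42


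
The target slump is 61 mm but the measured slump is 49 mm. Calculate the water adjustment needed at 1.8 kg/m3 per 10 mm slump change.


Difference = 61 - 49 = 12 mm
Water adjustment = 12 * 1.8 / 10 = 2.2 kg/m3

2.2


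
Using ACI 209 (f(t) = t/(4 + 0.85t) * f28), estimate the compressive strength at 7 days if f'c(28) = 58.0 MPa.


f(7) = 7 / (4 + 0.85 * 7) * 58.0
= 7 / 9.95 * 58.0
= 40.8 MPa

40.8


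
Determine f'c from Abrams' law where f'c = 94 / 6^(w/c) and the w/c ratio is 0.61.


f'c = 94 / 6^0.61
= 94 / 2.983
= 31.51 MPa

31.51


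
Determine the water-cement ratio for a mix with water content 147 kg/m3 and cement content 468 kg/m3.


w/c = water / cement
w/c = 147 / 468 = 0.314

0.314


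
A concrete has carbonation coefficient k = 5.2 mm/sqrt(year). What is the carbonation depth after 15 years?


depth = k * sqrt(t)
= 5.2 * sqrt(15)
= 20.14 mm

20.14


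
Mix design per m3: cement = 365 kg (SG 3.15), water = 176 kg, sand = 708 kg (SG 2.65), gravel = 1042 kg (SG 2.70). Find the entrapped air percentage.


Vol cement = 365 / (3.15 * 1000) = 0.115873 m3
Vol water = 176 / 1000 = 0.176 m3
Vol sand = 708 / (2.65 * 1000) = 0.26717 m3
Vol gravel = 1042 / (2.70 * 1000) = 0.385926 m3
Total solid + water volume = 0.944969 m3
Air = (1 - 0.944969) * 100 = 5.5%

5.5


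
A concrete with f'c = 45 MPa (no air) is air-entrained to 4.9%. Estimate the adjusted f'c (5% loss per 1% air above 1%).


Strength loss = (4.9 - 1) * 5 = 19.5%
f'c = 45 * (1 - 19.5/100)
= 36.22 MPa

36.22


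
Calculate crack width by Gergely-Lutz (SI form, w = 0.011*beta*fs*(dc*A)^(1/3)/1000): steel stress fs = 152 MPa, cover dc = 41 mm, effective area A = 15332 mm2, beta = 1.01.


w = 0.011 * beta * fs * (dc * A)^(1/3) / 1000
= 0.011 * 1.01 * 152 * (41 * 15332)^(1/3) / 1000
= 0.145 mm

0.145


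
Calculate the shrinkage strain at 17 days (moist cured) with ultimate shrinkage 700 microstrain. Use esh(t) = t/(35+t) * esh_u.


esh(17) = 17 / (35 + 17) * 700
= 17 / 52 * 700
= 228.8 microstrain

228.8


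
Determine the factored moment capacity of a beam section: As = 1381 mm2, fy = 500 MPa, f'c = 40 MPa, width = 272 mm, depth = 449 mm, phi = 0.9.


a = As * fy / (0.85 * f'c * b)
= 1381 * 500 / (0.85 * 40 * 272)
= 74.6648 mm
Mn = As * fy * (d - a/2) / 10^6
= 284.2565 kN-m
phi*Mn = 0.9 * 284.2565 = 255.83 kN-m

255.83


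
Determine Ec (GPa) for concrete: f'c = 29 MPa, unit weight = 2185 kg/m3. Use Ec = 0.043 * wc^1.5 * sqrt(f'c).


Ec = 0.043 * 2185^1.5 * sqrt(29) / 1000
= 23.65 GPa

23.65


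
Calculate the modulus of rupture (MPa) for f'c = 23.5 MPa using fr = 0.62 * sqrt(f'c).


fr = 0.62 * sqrt(23.5)
= 3.006 MPa

3.006


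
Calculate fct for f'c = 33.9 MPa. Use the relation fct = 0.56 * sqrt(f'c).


fct = 0.56 * sqrt(33.9)
= 0.56 * 5.822
= 3.261 MPa

3.261


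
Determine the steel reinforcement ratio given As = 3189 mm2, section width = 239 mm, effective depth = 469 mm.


rho = As / (b * d)
= 3189 / (239 * 469)
= 0.0285

0.0285


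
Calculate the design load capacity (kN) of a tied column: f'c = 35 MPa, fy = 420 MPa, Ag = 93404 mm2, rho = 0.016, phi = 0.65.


Ast = rho * Ag = 0.016 * 93404 = 1494.464 mm2
phi*Pn = 0.65 * 0.80 * (0.85 * 35 * (93404 - 1494.464) + 420 * 1494.464) / 1000
= 1748.23 kN

1748.23


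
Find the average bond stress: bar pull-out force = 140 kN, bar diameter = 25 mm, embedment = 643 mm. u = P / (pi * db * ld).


u = P / (pi * db * ld)
= 140 * 1000 / (pi * 25 * 643)
= 2.772 MPa

2.772


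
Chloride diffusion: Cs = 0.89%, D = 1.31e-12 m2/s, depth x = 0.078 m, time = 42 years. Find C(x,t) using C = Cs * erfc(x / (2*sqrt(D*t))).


t_seconds = 42 * 365.25 * 24 * 3600 = 1325419200.0 s
arg = 0.078 / (2 * sqrt(1.31e-12 * 1325419200.0))
= 0.9359
erfc(0.9359) = 0.1856
C = 0.89 * 0.1856 = 0.1652%

0.1652


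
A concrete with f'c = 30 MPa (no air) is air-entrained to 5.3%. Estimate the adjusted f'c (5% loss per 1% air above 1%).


Strength loss = (5.3 - 1) * 5 = 21.5%
f'c = 30 * (1 - 21.5/100)
= 23.55 MPa

23.55


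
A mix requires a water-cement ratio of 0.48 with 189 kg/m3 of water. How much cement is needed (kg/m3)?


Cement = water / (w/c)
= 189 / 0.48
= 393.8 kg/m3

393.8


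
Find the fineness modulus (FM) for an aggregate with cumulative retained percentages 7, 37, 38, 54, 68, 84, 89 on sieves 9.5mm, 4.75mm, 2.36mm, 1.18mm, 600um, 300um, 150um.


FM = sum(cumulative % retained) / 100
= 377 / 100
= 3.77

3.77


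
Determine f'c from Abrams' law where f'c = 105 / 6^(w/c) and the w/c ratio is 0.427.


f'c = 105 / 6^0.427
= 105 / 2.149
= 48.86 MPa

48.86


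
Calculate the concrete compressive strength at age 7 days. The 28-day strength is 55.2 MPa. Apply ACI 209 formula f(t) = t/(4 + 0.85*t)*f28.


f(7) = 7 / (4 + 0.85 * 7) * 55.2
= 7 / 9.95 * 55.2
= 38.83 MPa

38.83


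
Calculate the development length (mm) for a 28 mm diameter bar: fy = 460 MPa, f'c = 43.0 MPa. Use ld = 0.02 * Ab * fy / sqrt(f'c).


Ab = pi * 28^2 / 4 = 615.752 mm2
ld = 0.02 * 615.752 * 460 / sqrt(43.0)
= 863.9 mm

863.9


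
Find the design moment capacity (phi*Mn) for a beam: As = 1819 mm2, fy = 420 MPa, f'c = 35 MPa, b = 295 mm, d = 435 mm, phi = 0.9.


a = As * fy / (0.85 * f'c * b)
= 1819 * 420 / (0.85 * 35 * 295)
= 87.0508 mm
Mn = As * fy * (d - a/2) / 10^6
= 299.0787 kN-m
phi*Mn = 0.9 * 299.0787 = 269.17 kN-m

269.17


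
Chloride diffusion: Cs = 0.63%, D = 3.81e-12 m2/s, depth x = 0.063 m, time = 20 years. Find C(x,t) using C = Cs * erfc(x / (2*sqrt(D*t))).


t_seconds = 20 * 365.25 * 24 * 3600 = 631152000.0 s
arg = 0.063 / (2 * sqrt(3.81e-12 * 631152000.0))
= 0.6424
erfc(0.6424) = 0.3636
C = 0.63 * 0.3636 = 0.2291%

0.2291


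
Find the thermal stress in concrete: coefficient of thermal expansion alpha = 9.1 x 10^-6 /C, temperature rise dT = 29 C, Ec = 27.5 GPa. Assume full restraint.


sigma = alpha * dT * Ec
= 9.1e-6 * 29 * 27.5 * 1000
= 7.257 MPa

7.257


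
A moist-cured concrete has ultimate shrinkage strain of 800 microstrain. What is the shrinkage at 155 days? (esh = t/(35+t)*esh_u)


esh(155) = 155 / (35 + 155) * 800
= 155 / 190 * 800
= 652.6 microstrain

652.6


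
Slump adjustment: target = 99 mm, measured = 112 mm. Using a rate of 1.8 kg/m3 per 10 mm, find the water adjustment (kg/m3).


Difference = 99 - 112 = -13 mm
Water adjustment = -13 * 1.8 / 10 = -2.3 kg/m3

-2.3


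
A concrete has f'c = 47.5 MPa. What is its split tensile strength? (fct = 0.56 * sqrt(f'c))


fct = 0.56 * sqrt(47.5)
= 0.56 * 6.892
= 3.86 MPa

3.86


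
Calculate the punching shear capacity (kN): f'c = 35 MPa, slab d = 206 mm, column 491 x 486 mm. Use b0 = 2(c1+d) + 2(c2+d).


b0 = 2*(491 + 206) + 2*(486 + 206) = 2778 mm
Vc = 0.33 * sqrt(35) * 2778 * 206 / 1000
= 1117.24 kN

1117.24


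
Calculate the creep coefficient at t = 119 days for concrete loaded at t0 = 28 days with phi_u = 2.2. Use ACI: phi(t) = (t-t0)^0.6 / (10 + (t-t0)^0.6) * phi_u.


dt = 119 - 28 = 91
phi = 91^0.6 / (10 + 91^0.6) * 2.2
= 1.319

1.319


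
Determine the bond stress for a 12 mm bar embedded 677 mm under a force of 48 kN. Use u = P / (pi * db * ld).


u = P / (pi * db * ld)
= 48 * 1000 / (pi * 12 * 677)
= 1.881 MPa

1.881


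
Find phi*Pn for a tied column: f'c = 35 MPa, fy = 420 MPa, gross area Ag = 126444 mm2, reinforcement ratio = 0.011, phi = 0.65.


Ast = rho * Ag = 0.011 * 126444 = 1390.884 mm2
phi*Pn = 0.65 * 0.80 * (0.85 * 35 * (126444 - 1390.884) + 420 * 1390.884) / 1000
= 2238.34 kN

2238.34


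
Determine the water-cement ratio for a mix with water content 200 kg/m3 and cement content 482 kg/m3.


w/c = water / cement
w/c = 200 / 482 = 0.415

0.415


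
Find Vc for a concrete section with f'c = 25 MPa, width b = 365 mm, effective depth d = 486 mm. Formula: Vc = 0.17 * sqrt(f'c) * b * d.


Vc = 0.17 * sqrt(25) * 365 * 486 / 1000
= 150.78 kN

150.78


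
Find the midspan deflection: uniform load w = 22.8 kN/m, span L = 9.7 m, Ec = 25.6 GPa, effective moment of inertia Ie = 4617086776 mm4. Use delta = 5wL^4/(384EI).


Convert: L = 9.7 m = 9700 mm, Ec = 25.6 GPa = 25600 MPa
delta = 5 * 22.8 * 9700^4 / (384 * 25600 * 4617086776)
= 22.24 mm

22.24


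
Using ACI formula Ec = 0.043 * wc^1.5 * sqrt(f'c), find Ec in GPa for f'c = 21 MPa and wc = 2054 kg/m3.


Ec = 0.043 * 2054^1.5 * sqrt(21) / 1000
= 18.34 GPa

18.34


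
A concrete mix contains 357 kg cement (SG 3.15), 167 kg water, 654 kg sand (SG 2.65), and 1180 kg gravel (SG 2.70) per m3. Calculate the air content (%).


Vol cement = 357 / (3.15 * 1000) = 0.113333 m3
Vol water = 167 / 1000 = 0.167 m3
Vol sand = 654 / (2.65 * 1000) = 0.246792 m3
Vol gravel = 1180 / (2.70 * 1000) = 0.437037 m3
Total solid + water volume = 0.964163 m3
Air = (1 - 0.964163) * 100 = 3.58%

3.58


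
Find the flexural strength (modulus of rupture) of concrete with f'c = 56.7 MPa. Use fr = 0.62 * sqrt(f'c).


fr = 0.62 * sqrt(56.7)
= 4.669 MPa

4.669


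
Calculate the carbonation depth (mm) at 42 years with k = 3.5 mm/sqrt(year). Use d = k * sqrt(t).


depth = k * sqrt(t)
= 3.5 * sqrt(42)
= 22.68 mm

22.68


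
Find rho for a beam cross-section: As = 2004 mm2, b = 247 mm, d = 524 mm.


rho = As / (b * d)
= 2004 / (247 * 524)
= 0.0155

0.0155


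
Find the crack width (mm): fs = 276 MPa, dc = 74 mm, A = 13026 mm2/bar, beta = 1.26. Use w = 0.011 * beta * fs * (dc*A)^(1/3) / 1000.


w = 0.011 * beta * fs * (dc * A)^(1/3) / 1000
= 0.011 * 1.26 * 276 * (74 * 13026)^(1/3) / 1000
= 0.378 mm

0.378


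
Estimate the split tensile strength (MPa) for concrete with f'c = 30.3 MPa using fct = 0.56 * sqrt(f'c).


fct = 0.56 * sqrt(30.3)
= 0.56 * 5.505
= 3.083 MPa

3.083


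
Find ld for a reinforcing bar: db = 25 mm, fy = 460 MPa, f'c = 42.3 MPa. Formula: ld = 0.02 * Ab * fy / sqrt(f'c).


Ab = pi * 25^2 / 4 = 490.874 mm2
ld = 0.02 * 490.874 * 460 / sqrt(42.3)
= 694.4 mm

694.4


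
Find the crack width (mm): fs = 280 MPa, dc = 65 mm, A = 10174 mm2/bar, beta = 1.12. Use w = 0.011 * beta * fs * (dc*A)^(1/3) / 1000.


w = 0.011 * beta * fs * (dc * A)^(1/3) / 1000
= 0.011 * 1.12 * 280 * (65 * 10174)^(1/3) / 1000
= 0.301 mm

0.301


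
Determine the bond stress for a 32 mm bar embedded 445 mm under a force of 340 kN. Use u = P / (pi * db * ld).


u = P / (pi * db * ld)
= 340 * 1000 / (pi * 32 * 445)
= 7.6 MPa

7.6


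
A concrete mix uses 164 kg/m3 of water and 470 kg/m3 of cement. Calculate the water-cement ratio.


w/c = water / cement
w/c = 164 / 470 = 0.349

0.349


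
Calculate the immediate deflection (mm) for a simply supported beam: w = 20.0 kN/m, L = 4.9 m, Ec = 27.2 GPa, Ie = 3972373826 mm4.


Convert: L = 4.9 m = 4900 mm, Ec = 27.2 GPa = 27200 MPa
delta = 5 * 20.0 * 4900^4 / (384 * 27200 * 3972373826)
= 1.39 mm

1.39


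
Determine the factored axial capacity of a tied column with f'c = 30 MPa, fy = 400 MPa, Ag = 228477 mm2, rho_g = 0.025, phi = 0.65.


Ast = rho * Ag = 0.025 * 228477 = 5711.925 mm2
phi*Pn = 0.65 * 0.80 * (0.85 * 30 * (228477 - 5711.925) + 400 * 5711.925) / 1000
= 4141.95 kN

4141.95


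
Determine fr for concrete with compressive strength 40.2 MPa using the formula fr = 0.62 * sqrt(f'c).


fr = 0.62 * sqrt(40.2)
= 3.931 MPa

3.931


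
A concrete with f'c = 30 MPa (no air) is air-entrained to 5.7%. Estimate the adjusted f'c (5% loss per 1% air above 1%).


Strength loss = (5.7 - 1) * 5 = 23.5%
f'c = 30 * (1 - 23.5/100)
= 22.95 MPa

22.95


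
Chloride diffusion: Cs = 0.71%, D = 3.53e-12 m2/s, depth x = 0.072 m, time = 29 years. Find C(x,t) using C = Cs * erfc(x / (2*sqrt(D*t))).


t_seconds = 29 * 365.25 * 24 * 3600 = 915170400.0 s
arg = 0.072 / (2 * sqrt(3.53e-12 * 915170400.0))
= 0.6334
erfc(0.6334) = 0.3704
C = 0.71 * 0.3704 = 0.263%

0.263


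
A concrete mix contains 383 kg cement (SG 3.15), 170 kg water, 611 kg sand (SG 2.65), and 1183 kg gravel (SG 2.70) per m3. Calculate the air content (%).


Vol cement = 383 / (3.15 * 1000) = 0.121587 m3
Vol water = 170 / 1000 = 0.17 m3
Vol sand = 611 / (2.65 * 1000) = 0.230566 m3
Vol gravel = 1183 / (2.70 * 1000) = 0.438148 m3
Total solid + water volume = 0.960301 m3
Air = (1 - 0.960301) * 100 = 3.97%

3.97


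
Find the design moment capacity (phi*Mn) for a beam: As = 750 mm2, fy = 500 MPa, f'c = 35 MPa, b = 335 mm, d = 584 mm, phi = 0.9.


a = As * fy / (0.85 * f'c * b)
= 750 * 500 / (0.85 * 35 * 335)
= 37.627 mm
Mn = As * fy * (d - a/2) / 10^6
= 211.9449 kN-m
phi*Mn = 0.9 * 211.9449 = 190.75 kN-m

190.75


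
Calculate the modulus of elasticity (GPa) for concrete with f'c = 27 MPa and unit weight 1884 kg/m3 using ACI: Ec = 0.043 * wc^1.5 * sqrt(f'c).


Ec = 0.043 * 1884^1.5 * sqrt(27) / 1000
= 18.27 GPa

18.27


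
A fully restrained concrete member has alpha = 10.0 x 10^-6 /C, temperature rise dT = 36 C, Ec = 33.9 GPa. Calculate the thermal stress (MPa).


sigma = alpha * dT * Ec
= 10.0e-6 * 36 * 33.9 * 1000
= 12.204 MPa

12.204


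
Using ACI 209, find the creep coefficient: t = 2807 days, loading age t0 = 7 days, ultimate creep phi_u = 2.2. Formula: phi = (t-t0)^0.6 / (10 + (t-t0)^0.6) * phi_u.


dt = 2807 - 7 = 2800
phi = 2800^0.6 / (10 + 2800^0.6) * 2.2
= 2.027

2.027


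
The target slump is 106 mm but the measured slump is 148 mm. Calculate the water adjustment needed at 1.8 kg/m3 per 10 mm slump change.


Difference = 106 - 148 = -42 mm
Water adjustment = -42 * 1.8 / 10 = -7.6 kg/m3

-7.6


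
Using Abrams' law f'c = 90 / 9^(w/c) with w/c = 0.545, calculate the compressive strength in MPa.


f'c = 90 / 9^0.545
= 90 / 3.312
= 27.18 MPa

27.18


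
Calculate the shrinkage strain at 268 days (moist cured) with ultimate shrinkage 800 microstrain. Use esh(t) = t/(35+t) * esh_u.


esh(268) = 268 / (35 + 268) * 800
= 268 / 303 * 800
= 707.6 microstrain

707.6
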